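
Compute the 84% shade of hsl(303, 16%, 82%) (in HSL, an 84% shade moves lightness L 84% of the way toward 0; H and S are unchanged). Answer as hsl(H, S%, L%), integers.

hsl(303, 16%, 13%)

L moves 84% from 82 toward 0: 82 − 68.88 = 13.12 → 13.
H and S are unchanged.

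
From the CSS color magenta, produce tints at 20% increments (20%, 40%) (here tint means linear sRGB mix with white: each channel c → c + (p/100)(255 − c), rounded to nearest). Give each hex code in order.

#FF33FF, #FF66FF

CSS magenta is rgb(255, 0, 255).
20%: (255→255, 0 + 51 = 51→51, 255→255) → #FF33FF
40%: (255→255, 0 + 102 = 102→102, 255→255) → #FF66FF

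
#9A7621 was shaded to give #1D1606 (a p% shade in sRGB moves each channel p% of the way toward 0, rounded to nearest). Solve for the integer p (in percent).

#9A7621 is rgb(154, 118, 33); #1D1606 is rgb(29, 22, 6).
On the R channel (widest range): 29 ≈ 154 + (p/100)(0 − 154), so p ≈ 100×(29 − 154)/(0 − 154) = -12500/-154 = 81.17.
p = 81 reproduces all three channels after rounding.

81%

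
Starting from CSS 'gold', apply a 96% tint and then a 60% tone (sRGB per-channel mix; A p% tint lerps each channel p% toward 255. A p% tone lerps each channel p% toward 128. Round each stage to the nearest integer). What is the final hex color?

#B3B2AF

CSS gold is rgb(255, 215, 0).
Per channel, c → c + 0.96(255 − c):
  R: 255 + 0.96×(255−255) = 255 + 0 = 255 → 255
  G: 215 + 0.96×(255−215) = 215 + 38.4 = 253.4 → 253
  B: 0 + 0.96×(255−0) = 0 + 244.8 = 244.8 → 245
After the tint: rgb(255, 253, 245) = #FFFDF5.
Per channel, c → c + 0.6(128 − c):
  R: 255 − 76.2 = 178.8 → 179
  G: 253 + 0.6×(128−253) = 253 − 75 = 178 → 178
  B: 245 + 0.6×(128−245) = 245 − 70.2 = 174.8 → 175
rgb(179, 178, 175) = #B3B2AF.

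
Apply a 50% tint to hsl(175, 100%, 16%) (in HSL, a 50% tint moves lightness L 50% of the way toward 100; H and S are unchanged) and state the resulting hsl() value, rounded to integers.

L moves 50% from 16 toward 100: 16 + 42 = 58 → 58.
H and S are unchanged.

hsl(175, 100%, 58%)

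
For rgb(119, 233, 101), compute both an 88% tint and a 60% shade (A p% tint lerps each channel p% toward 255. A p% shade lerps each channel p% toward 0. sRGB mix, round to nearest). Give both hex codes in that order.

#effced, #305d28

88% tint:
  R: 119 + 0.88×(255−119) = 119 + 119.68 = 238.68 → 239
  G: 233 + 0.88×(255−233) = 233 + 19.36 = 252.36 → 252
  B: 101 + 0.88×(255−101) = 101 + 135.52 = 236.52 → 237
  → #effced
60% shade:
  R: 119 + 0.6×(0−119) = 119 − 71.4 = 47.6 → 48
  G: 233 + 0.6×(0−233) = 233 − 139.8 = 93.2 → 93
  B: 101 + 0.6×(0−101) = 101 − 60.6 = 40.4 → 40
  → #305d28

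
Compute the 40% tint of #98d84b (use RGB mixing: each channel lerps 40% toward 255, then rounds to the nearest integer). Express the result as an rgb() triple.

#98d84b is rgb(152, 216, 75).
Lerp each channel 40% toward 255:
  R: 152 + 0.4×(255−152) = 152 + 41.2 = 193.2 → 193
  G: 216 + 15.6 = 231.6 → 232
  B: 75 + 72 = 147 → 147

rgb(193, 232, 147)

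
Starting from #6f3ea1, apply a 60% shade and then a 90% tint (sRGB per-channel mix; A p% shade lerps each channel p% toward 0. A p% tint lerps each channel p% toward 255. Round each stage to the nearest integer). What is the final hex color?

#eae8ec

#6f3ea1 is rgb(111, 62, 161).
Lerp each channel 60% toward 0:
  R: 111 + 0.6×(0−111) = 111 − 66.6 = 44.4 → 44
  G: 62 + 0.6×(0−62) = 62 − 37.2 = 24.8 → 25
  B: 161 + 0.6×(0−161) = 161 − 96.6 = 64.4 → 64
After the shade: rgb(44, 25, 64) = #2c1940.
Per channel, c → c + 0.9(255 − c):
  R: 44 + 0.9×(255−44) = 44 + 189.9 = 233.9 → 234
  G: 25 + 207 = 232 → 232
  B: 64 + 171.9 = 235.9 → 236
rgb(234, 232, 236) = #eae8ec.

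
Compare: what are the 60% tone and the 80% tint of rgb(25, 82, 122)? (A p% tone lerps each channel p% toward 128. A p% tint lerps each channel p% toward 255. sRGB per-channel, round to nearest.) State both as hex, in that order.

#576e7e, #d1dce4

60% tone:
  R: 25 + 0.6×(128−25) = 25 + 61.8 = 86.8 → 87
  G: 82 + 0.6×(128−82) = 82 + 27.6 = 109.6 → 110
  B: 122 + 3.6 = 125.6 → 126
  → #576e7e
80% tint:
  R: 25 + 184 = 209 → 209
  G: 82 + 0.8×(255−82) = 82 + 138.4 = 220.4 → 220
  B: 122 + 0.8×(255−122) = 122 + 106.4 = 228.4 → 228
  → #d1dce4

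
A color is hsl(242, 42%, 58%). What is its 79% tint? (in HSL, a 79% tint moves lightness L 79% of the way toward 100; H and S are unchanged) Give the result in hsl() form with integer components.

hsl(242, 42%, 91%)

L moves 79% from 58 toward 100: 58 + 33.18 = 91.18 → 91.
H and S are unchanged.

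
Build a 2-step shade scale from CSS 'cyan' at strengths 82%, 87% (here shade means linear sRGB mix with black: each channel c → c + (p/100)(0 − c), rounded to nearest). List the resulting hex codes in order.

CSS cyan is rgb(0, 255, 255).
82%: (0→0, 255 − 209.1 = 45.9→46, 255 − 209.1 = 45.9→46) → #002E2E
87%: (0→0, 255 − 221.85 = 33.15→33, 255 − 221.85 = 33.15→33) → #002121

#002E2E, #002121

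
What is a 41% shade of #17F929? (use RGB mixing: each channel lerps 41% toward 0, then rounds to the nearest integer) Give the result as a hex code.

#17F929 is rgb(23, 249, 41).
Lerp each channel 41% toward 0:
  R: 23 − 9.43 = 13.57 → 14
  G: 249 − 102.09 = 146.91 → 147
  B: 41 + 0.41×(0−41) = 41 − 16.81 = 24.19 → 24
rgb(14, 147, 24) = #0E9318.

#0E9318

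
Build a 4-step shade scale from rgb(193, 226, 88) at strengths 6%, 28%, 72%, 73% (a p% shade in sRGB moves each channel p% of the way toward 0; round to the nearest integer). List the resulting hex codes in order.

6%: (193 − 11.58 = 181.42→181, 226 − 13.56 = 212.44→212, 88 − 5.28 = 82.72→83) → #B5D453
28%: (193 − 54.04 = 138.96→139, 226 − 63.28 = 162.72→163, 88 − 24.64 = 63.36→63) → #8BA33F
72%: (193 − 138.96 = 54.04→54, 226 − 162.72 = 63.28→63, 88 − 63.36 = 24.64→25) → #363F19
73%: (193 − 140.89 = 52.11→52, 226 − 164.98 = 61.02→61, 88 − 64.24 = 23.76→24) → #343D18

#B5D453, #8BA33F, #363F19, #343D18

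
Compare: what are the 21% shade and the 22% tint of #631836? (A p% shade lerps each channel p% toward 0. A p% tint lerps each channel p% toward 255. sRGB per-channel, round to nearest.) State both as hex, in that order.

#631836 is rgb(99, 24, 54).
21% shade:
  R: 99 + 0.21×(0−99) = 99 − 20.79 = 78.21 → 78
  G: 24 + 0.21×(0−24) = 24 − 5.04 = 18.96 → 19
  B: 54 + 0.21×(0−54) = 54 − 11.34 = 42.66 → 43
  → #4E132B
22% tint:
  R: 99 + 34.32 = 133.32 → 133
  G: 24 + 50.82 = 74.82 → 75
  B: 54 + 0.22×(255−54) = 54 + 44.22 = 98.22 → 98
  → #854B62

#4E132B, #854B62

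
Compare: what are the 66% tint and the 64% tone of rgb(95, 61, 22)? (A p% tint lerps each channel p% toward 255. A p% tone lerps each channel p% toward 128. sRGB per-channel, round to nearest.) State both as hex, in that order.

#C9BDB0, #74685A

66% tint:
  R: 95 + 0.66×(255−95) = 95 + 105.6 = 200.6 → 201
  G: 61 + 0.66×(255−61) = 61 + 128.04 = 189.04 → 189
  B: 22 + 153.78 = 175.78 → 176
  → #C9BDB0
64% tone:
  R: 95 + 0.64×(128−95) = 95 + 21.12 = 116.12 → 116
  G: 61 + 42.88 = 103.88 → 104
  B: 22 + 67.84 = 89.84 → 90
  → #74685A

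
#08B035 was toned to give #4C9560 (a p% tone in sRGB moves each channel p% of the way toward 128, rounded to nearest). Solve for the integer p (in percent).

#08B035 is rgb(8, 176, 53); #4C9560 is rgb(76, 149, 96).
On the R channel (widest range): 76 ≈ 8 + (p/100)(128 − 8), so p ≈ 100×(76 − 8)/(128 − 8) = 6800/120 = 56.67.
p = 57 reproduces all three channels after rounding.

57%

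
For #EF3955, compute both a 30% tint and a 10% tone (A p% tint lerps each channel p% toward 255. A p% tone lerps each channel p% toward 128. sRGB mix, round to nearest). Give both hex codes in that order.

#EF3955 is rgb(239, 57, 85).
30% tint:
  R: 239 + 0.3×(255−239) = 239 + 4.8 = 243.8 → 244
  G: 57 + 0.3×(255−57) = 57 + 59.4 = 116.4 → 116
  B: 85 + 0.3×(255−85) = 85 + 51 = 136 → 136
  → #F47488
10% tone:
  R: 239 − 11.1 = 227.9 → 228
  G: 57 + 0.1×(128−57) = 57 + 7.1 = 64.1 → 64
  B: 85 + 0.1×(128−85) = 85 + 4.3 = 89.3 → 89
  → #E44059

#F47488, #E44059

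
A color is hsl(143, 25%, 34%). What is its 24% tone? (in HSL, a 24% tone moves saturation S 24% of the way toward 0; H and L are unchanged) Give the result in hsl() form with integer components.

S moves 24% from 25 toward 0: 25 − 6 = 19 → 19.
H and L are unchanged.

hsl(143, 19%, 34%)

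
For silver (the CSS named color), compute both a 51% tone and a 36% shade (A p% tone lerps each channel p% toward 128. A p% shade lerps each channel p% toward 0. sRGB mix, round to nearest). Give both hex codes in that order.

#9F9F9F, #7B7B7B

CSS silver is rgb(192, 192, 192).
51% tone:
  R: 192 + 0.51×(128−192) = 192 − 32.64 = 159.36 → 159
  G: 192 + 0.51×(128−192) = 192 − 32.64 = 159.36 → 159
  B: 192 + 0.51×(128−192) = 192 − 32.64 = 159.36 → 159
  → #9F9F9F
36% shade:
  R: 192 + 0.36×(0−192) = 192 − 69.12 = 122.88 → 123
  G: 192 + 0.36×(0−192) = 192 − 69.12 = 122.88 → 123
  B: 192 − 69.12 = 122.88 → 123
  → #7B7B7B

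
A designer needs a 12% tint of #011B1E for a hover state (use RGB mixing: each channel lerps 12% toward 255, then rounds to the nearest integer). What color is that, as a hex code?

#1F3639

#011B1E is rgb(1, 27, 30).
Lerp each channel 12% toward 255:
  R: 1 + 30.48 = 31.48 → 31
  G: 27 + 27.36 = 54.36 → 54
  B: 30 + 0.12×(255−30) = 30 + 27 = 57 → 57
rgb(31, 54, 57) = #1F3639.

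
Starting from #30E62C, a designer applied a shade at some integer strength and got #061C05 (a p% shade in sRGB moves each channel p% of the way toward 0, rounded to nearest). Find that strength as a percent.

#30E62C is rgb(48, 230, 44); #061C05 is rgb(6, 28, 5).
On the G channel (widest range): 28 ≈ 230 + (p/100)(0 − 230), so p ≈ 100×(28 − 230)/(0 − 230) = -20200/-230 = 87.83.
p = 88 reproduces all three channels after rounding.

88%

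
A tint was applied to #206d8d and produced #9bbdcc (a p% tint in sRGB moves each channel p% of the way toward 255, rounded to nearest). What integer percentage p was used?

#206d8d is rgb(32, 109, 141); #9bbdcc is rgb(155, 189, 204).
On the R channel (widest range): 155 ≈ 32 + (p/100)(255 − 32), so p ≈ 100×(155 − 32)/(255 − 32) = 12300/223 = 55.16.
p = 55 reproduces all three channels after rounding.

55%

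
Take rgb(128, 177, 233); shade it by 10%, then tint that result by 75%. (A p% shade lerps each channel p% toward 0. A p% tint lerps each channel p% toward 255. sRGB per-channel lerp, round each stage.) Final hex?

Per channel, c → c + 0.1(0 − c):
  R: 128 + 0.1×(0−128) = 128 − 12.8 = 115.2 → 115
  G: 177 + 0.1×(0−177) = 177 − 17.7 = 159.3 → 159
  B: 233 + 0.1×(0−233) = 233 − 23.3 = 209.7 → 210
After the shade: rgb(115, 159, 210) = #739fd2.
A 75% tint moves each channel 75% toward 255:
  R: 115 + 0.75×(255−115) = 115 + 105 = 220 → 220
  G: 159 + 72 = 231 → 231
  B: 210 + 33.75 = 243.75 → 244
rgb(220, 231, 244) = #dce7f4.

#dce7f4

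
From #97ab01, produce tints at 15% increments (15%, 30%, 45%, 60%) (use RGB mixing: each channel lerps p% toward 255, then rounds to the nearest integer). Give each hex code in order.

#97ab01 is rgb(151, 171, 1).
15%: (151 + 15.6 = 166.6→167, 171 + 12.6 = 183.6→184, 1 + 38.1 = 39.1→39) → #a7b827
30%: (151 + 31.2 = 182.2→182, 171 + 25.2 = 196.2→196, 1 + 76.2 = 77.2→77) → #b6c44d
45%: (151 + 46.8 = 197.8→198, 171 + 37.8 = 208.8→209, 1 + 114.3 = 115.3→115) → #c6d173
60%: (151 + 62.4 = 213.4→213, 171 + 50.4 = 221.4→221, 1 + 152.4 = 153.4→153) → #d5dd99

#a7b827, #b6c44d, #c6d173, #d5dd99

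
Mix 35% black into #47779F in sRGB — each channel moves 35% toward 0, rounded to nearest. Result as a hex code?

#2E4D67

#47779F is rgb(71, 119, 159).
Lerp each channel 35% toward 0:
  R: 71 + 0.35×(0−71) = 71 − 24.85 = 46.15 → 46
  G: 119 + 0.35×(0−119) = 119 − 41.65 = 77.35 → 77
  B: 159 − 55.65 = 103.35 → 103
rgb(46, 77, 103) = #2E4D67.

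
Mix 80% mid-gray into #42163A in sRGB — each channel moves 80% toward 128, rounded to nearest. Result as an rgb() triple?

rgb(116, 107, 114)

#42163A is rgb(66, 22, 58).
Per channel, c → c + 0.8(128 − c):
  R: 66 + 49.6 = 115.6 → 116
  G: 22 + 0.8×(128−22) = 22 + 84.8 = 106.8 → 107
  B: 58 + 0.8×(128−58) = 58 + 56 = 114 → 114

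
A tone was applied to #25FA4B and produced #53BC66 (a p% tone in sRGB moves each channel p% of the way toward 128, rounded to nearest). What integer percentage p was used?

51%

#25FA4B is rgb(37, 250, 75); #53BC66 is rgb(83, 188, 102).
On the G channel (widest range): 188 ≈ 250 + (p/100)(128 − 250), so p ≈ 100×(188 − 250)/(128 − 250) = -6200/-122 = 50.82.
p = 51 reproduces all three channels after rounding.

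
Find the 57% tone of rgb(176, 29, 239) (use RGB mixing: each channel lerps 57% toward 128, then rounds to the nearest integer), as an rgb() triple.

Per channel, c → c + 0.57(128 − c):
  R: 176 + 0.57×(128−176) = 176 − 27.36 = 148.64 → 149
  G: 29 + 56.43 = 85.43 → 85
  B: 239 − 63.27 = 175.73 → 176

rgb(149, 85, 176)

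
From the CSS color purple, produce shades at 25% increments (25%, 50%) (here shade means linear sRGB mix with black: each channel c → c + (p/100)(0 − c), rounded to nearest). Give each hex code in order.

CSS purple is rgb(128, 0, 128).
25%: (128 − 32 = 96→96, 0→0, 128 − 32 = 96→96) → #600060
50%: (128 − 64 = 64→64, 0→0, 128 − 64 = 64→64) → #400040

#600060, #400040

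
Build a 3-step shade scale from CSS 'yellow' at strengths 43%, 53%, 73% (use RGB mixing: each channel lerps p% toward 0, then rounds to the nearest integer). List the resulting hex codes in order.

CSS yellow is rgb(255, 255, 0).
43%: (255 − 109.65 = 145.35→145, 255 − 109.65 = 145.35→145, 0→0) → #919100
53%: (255 − 135.15 = 119.85→120, 255 − 135.15 = 119.85→120, 0→0) → #787800
73%: (255 − 186.15 = 68.85→69, 255 − 186.15 = 68.85→69, 0→0) → #454500

#919100, #787800, #454500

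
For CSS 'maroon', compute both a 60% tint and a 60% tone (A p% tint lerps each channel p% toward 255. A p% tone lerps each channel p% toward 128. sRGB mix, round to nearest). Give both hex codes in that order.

CSS maroon is rgb(128, 0, 0).
60% tint:
  R: 128 + 76.2 = 204.2 → 204
  G: 0 + 0.6×(255−0) = 0 + 153 = 153 → 153
  B: 0 + 153 = 153 → 153
  → #cc9999
60% tone:
  R: 128 + 0 = 128 → 128
  G: 0 + 76.8 = 76.8 → 77
  B: 0 + 76.8 = 76.8 → 77
  → #804d4d

#cc9999, #804d4d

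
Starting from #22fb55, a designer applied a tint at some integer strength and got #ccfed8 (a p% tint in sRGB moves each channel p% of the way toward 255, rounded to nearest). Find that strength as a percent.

77%

#22fb55 is rgb(34, 251, 85); #ccfed8 is rgb(204, 254, 216).
On the R channel (widest range): 204 ≈ 34 + (p/100)(255 − 34), so p ≈ 100×(204 − 34)/(255 − 34) = 17000/221 = 76.92.
p = 77 reproduces all three channels after rounding.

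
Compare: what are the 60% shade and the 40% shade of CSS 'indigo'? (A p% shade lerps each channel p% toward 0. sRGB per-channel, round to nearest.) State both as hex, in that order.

CSS indigo is rgb(75, 0, 130).
60% shade:
  R: 75 + 0.6×(0−75) = 75 − 45 = 30 → 30
  G: 0 + 0.6×(0−0) = 0 + 0 = 0 → 0
  B: 130 + 0.6×(0−130) = 130 − 78 = 52 → 52
  → #1E0034
40% shade:
  R: 75 + 0.4×(0−75) = 75 − 30 = 45 → 45
  G: 0 + 0.4×(0−0) = 0 + 0 = 0 → 0
  B: 130 − 52 = 78 → 78
  → #2D004E

#1E0034, #2D004E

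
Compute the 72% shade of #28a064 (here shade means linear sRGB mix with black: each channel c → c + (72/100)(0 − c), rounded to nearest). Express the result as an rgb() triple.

rgb(11, 45, 28)

#28a064 is rgb(40, 160, 100).
Per channel, c → c + 0.72(0 − c):
  R: 40 + 0.72×(0−40) = 40 − 28.8 = 11.2 → 11
  G: 160 + 0.72×(0−160) = 160 − 115.2 = 44.8 → 45
  B: 100 + 0.72×(0−100) = 100 − 72 = 28 → 28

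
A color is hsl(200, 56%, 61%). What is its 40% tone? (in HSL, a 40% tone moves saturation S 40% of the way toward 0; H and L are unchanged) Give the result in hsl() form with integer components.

S moves 40% from 56 toward 0: 56 − 22.4 = 33.6 → 34.
H and L are unchanged.

hsl(200, 34%, 61%)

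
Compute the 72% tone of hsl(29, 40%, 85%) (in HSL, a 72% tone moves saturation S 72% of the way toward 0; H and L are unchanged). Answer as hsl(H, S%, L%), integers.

S moves 72% from 40 toward 0: 40 − 28.8 = 11.2 → 11.
H and L are unchanged.

hsl(29, 11%, 85%)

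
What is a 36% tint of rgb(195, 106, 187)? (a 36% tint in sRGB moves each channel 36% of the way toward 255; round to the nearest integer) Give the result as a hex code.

#d9a0d3

A 36% tint moves each channel 36% toward 255:
  R: 195 + 0.36×(255−195) = 195 + 21.6 = 216.6 → 217
  G: 106 + 0.36×(255−106) = 106 + 53.64 = 159.64 → 160
  B: 187 + 0.36×(255−187) = 187 + 24.48 = 211.48 → 211
rgb(217, 160, 211) = #d9a0d3.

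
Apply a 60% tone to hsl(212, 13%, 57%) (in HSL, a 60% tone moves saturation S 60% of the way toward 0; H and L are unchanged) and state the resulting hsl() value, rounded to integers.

S moves 60% from 13 toward 0: 13 − 7.8 = 5.2 → 5.
H and L are unchanged.

hsl(212, 5%, 57%)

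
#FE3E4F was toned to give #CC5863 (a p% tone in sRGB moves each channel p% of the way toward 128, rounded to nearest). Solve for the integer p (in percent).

#FE3E4F is rgb(254, 62, 79); #CC5863 is rgb(204, 88, 99).
On the R channel (widest range): 204 ≈ 254 + (p/100)(128 − 254), so p ≈ 100×(204 − 254)/(128 − 254) = -5000/-126 = 39.68.
p = 40 reproduces all three channels after rounding.

40%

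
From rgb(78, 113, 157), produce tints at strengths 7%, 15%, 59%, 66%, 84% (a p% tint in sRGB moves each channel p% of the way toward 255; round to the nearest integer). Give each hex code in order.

#5A7BA4, #6986AC, #B6C5D7, #C3CFDE, #E3E8EF

7%: (78 + 12.39 = 90.39→90, 113 + 9.94 = 122.94→123, 157 + 6.86 = 163.86→164) → #5A7BA4
15%: (78 + 26.55 = 104.55→105, 113 + 21.3 = 134.3→134, 157 + 14.7 = 171.7→172) → #6986AC
59%: (78 + 104.43 = 182.43→182, 113 + 83.78 = 196.78→197, 157 + 57.82 = 214.82→215) → #B6C5D7
66%: (78 + 116.82 = 194.82→195, 113 + 93.72 = 206.72→207, 157 + 64.68 = 221.68→222) → #C3CFDE
84%: (78 + 148.68 = 226.68→227, 113 + 119.28 = 232.28→232, 157 + 82.32 = 239.32→239) → #E3E8EF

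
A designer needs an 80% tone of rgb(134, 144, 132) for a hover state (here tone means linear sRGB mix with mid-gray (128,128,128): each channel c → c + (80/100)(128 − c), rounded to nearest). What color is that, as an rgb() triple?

rgb(129, 131, 129)

Per channel, c → c + 0.8(128 − c):
  R: 134 + 0.8×(128−134) = 134 − 4.8 = 129.2 → 129
  G: 144 + 0.8×(128−144) = 144 − 12.8 = 131.2 → 131
  B: 132 + 0.8×(128−132) = 132 − 3.2 = 128.8 → 129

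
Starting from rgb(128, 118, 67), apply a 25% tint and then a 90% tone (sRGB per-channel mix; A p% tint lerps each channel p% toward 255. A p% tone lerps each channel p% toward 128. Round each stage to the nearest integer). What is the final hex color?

Lerp each channel 25% toward 255:
  R: 128 + 0.25×(255−128) = 128 + 31.75 = 159.75 → 160
  G: 118 + 34.25 = 152.25 → 152
  B: 67 + 0.25×(255−67) = 67 + 47 = 114 → 114
After the tint: rgb(160, 152, 114) = #A09872.
Per channel, c → c + 0.9(128 − c):
  R: 160 − 28.8 = 131.2 → 131
  G: 152 + 0.9×(128−152) = 152 − 21.6 = 130.4 → 130
  B: 114 + 0.9×(128−114) = 114 + 12.6 = 126.6 → 127
rgb(131, 130, 127) = #83827F.

#83827F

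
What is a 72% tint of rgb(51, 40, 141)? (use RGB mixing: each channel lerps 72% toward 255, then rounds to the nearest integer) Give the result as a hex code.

#C6C3DF

A 72% tint moves each channel 72% toward 255:
  R: 51 + 0.72×(255−51) = 51 + 146.88 = 197.88 → 198
  G: 40 + 0.72×(255−40) = 40 + 154.8 = 194.8 → 195
  B: 141 + 0.72×(255−141) = 141 + 82.08 = 223.08 → 223
rgb(198, 195, 223) = #C6C3DF.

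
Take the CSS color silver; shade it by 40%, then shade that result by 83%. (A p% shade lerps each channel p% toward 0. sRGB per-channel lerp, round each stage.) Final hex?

CSS silver is rgb(192, 192, 192).
A 40% shade moves each channel 40% toward 0:
  R: 192 + 0.4×(0−192) = 192 − 76.8 = 115.2 → 115
  G: 192 − 76.8 = 115.2 → 115
  B: 192 + 0.4×(0−192) = 192 − 76.8 = 115.2 → 115
After the shade: rgb(115, 115, 115) = #737373.
An 83% shade moves each channel 83% toward 0:
  R: 115 − 95.45 = 19.55 → 20
  G: 115 + 0.83×(0−115) = 115 − 95.45 = 19.55 → 20
  B: 115 − 95.45 = 19.55 → 20
rgb(20, 20, 20) = #141414.

#141414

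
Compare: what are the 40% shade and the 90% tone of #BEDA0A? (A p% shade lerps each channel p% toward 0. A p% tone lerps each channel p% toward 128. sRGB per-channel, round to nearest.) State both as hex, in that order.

#728306, #868974

#BEDA0A is rgb(190, 218, 10).
40% shade:
  R: 190 + 0.4×(0−190) = 190 − 76 = 114 → 114
  G: 218 + 0.4×(0−218) = 218 − 87.2 = 130.8 → 131
  B: 10 − 4 = 6 → 6
  → #728306
90% tone:
  R: 190 − 55.8 = 134.2 → 134
  G: 218 − 81 = 137 → 137
  B: 10 + 106.2 = 116.2 → 116
  → #868974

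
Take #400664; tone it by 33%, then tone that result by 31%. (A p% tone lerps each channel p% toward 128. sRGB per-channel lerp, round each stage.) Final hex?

#624773

#400664 is rgb(64, 6, 100).
A 33% tone moves each channel 33% toward 128:
  R: 64 + 21.12 = 85.12 → 85
  G: 6 + 0.33×(128−6) = 6 + 40.26 = 46.26 → 46
  B: 100 + 9.24 = 109.24 → 109
After the tone: rgb(85, 46, 109) = #552E6D.
Lerp each channel 31% toward 128:
  R: 85 + 13.33 = 98.33 → 98
  G: 46 + 25.42 = 71.42 → 71
  B: 109 + 0.31×(128−109) = 109 + 5.89 = 114.89 → 115
rgb(98, 71, 115) = #624773.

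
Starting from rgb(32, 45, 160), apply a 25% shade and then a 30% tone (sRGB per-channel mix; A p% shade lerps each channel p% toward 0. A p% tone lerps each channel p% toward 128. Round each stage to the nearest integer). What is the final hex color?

Per channel, c → c + 0.25(0 − c):
  R: 32 + 0.25×(0−32) = 32 − 8 = 24 → 24
  G: 45 + 0.25×(0−45) = 45 − 11.25 = 33.75 → 34
  B: 160 − 40 = 120 → 120
After the shade: rgb(24, 34, 120) = #182278.
Per channel, c → c + 0.3(128 − c):
  R: 24 + 31.2 = 55.2 → 55
  G: 34 + 0.3×(128−34) = 34 + 28.2 = 62.2 → 62
  B: 120 + 2.4 = 122.4 → 122
rgb(55, 62, 122) = #373e7a.

#373e7a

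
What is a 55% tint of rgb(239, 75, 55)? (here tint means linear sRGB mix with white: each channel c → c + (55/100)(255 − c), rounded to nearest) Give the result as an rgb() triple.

rgb(248, 174, 165)

Lerp each channel 55% toward 255:
  R: 239 + 0.55×(255−239) = 239 + 8.8 = 247.8 → 248
  G: 75 + 99 = 174 → 174
  B: 55 + 0.55×(255−55) = 55 + 110 = 165 → 165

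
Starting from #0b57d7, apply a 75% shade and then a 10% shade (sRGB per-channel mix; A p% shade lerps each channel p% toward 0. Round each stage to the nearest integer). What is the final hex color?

#031431

#0b57d7 is rgb(11, 87, 215).
Per channel, c → c + 0.75(0 − c):
  R: 11 − 8.25 = 2.75 → 3
  G: 87 + 0.75×(0−87) = 87 − 65.25 = 21.75 → 22
  B: 215 + 0.75×(0−215) = 215 − 161.25 = 53.75 → 54
After the shade: rgb(3, 22, 54) = #031636.
Per channel, c → c + 0.1(0 − c):
  R: 3 − 0.3 = 2.7 → 3
  G: 22 + 0.1×(0−22) = 22 − 2.2 = 19.8 → 20
  B: 54 + 0.1×(0−54) = 54 − 5.4 = 48.6 → 49
rgb(3, 20, 49) = #031431.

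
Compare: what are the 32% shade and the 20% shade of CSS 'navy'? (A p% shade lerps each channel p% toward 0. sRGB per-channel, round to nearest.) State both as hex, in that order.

CSS navy is rgb(0, 0, 128).
32% shade:
  R: 0 + 0.32×(0−0) = 0 + 0 = 0 → 0
  G: 0 + 0.32×(0−0) = 0 + 0 = 0 → 0
  B: 128 + 0.32×(0−128) = 128 − 40.96 = 87.04 → 87
  → #000057
20% shade:
  R: 0 + 0 = 0 → 0
  G: 0 + 0 = 0 → 0
  B: 128 − 25.6 = 102.4 → 102
  → #000066

#000057, #000066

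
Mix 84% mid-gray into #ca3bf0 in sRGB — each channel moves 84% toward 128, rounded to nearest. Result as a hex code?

#ca3bf0 is rgb(202, 59, 240).
An 84% tone moves each channel 84% toward 128:
  R: 202 + 0.84×(128−202) = 202 − 62.16 = 139.84 → 140
  G: 59 + 0.84×(128−59) = 59 + 57.96 = 116.96 → 117
  B: 240 − 94.08 = 145.92 → 146
rgb(140, 117, 146) = #8c7592.

#8c7592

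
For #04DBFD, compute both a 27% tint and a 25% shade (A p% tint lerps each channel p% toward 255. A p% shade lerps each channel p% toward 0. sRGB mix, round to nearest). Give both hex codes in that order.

#04DBFD is rgb(4, 219, 253).
27% tint:
  R: 4 + 67.77 = 71.77 → 72
  G: 219 + 9.72 = 228.72 → 229
  B: 253 + 0.54 = 253.54 → 254
  → #48E5FE
25% shade:
  R: 4 + 0.25×(0−4) = 4 − 1 = 3 → 3
  G: 219 − 54.75 = 164.25 → 164
  B: 253 + 0.25×(0−253) = 253 − 63.25 = 189.75 → 190
  → #03A4BE

#48E5FE, #03A4BE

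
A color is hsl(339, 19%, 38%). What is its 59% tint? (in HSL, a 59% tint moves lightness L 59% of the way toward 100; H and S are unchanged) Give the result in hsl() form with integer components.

hsl(339, 19%, 75%)

L moves 59% from 38 toward 100: 38 + 36.58 = 74.58 → 75.
H and S are unchanged.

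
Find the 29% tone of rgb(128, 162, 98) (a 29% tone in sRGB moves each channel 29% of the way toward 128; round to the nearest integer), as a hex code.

Lerp each channel 29% toward 128:
  R: 128 + 0 = 128 → 128
  G: 162 − 9.86 = 152.14 → 152
  B: 98 + 8.7 = 106.7 → 107
rgb(128, 152, 107) = #80986B.

#80986B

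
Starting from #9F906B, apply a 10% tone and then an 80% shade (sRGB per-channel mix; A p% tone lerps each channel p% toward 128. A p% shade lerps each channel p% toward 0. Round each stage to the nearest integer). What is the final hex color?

#9F906B is rgb(159, 144, 107).
A 10% tone moves each channel 10% toward 128:
  R: 159 + 0.1×(128−159) = 159 − 3.1 = 155.9 → 156
  G: 144 + 0.1×(128−144) = 144 − 1.6 = 142.4 → 142
  B: 107 + 0.1×(128−107) = 107 + 2.1 = 109.1 → 109
After the tone: rgb(156, 142, 109) = #9C8E6D.
Lerp each channel 80% toward 0:
  R: 156 − 124.8 = 31.2 → 31
  G: 142 − 113.6 = 28.4 → 28
  B: 109 + 0.8×(0−109) = 109 − 87.2 = 21.8 → 22
rgb(31, 28, 22) = #1F1C16.

#1F1C16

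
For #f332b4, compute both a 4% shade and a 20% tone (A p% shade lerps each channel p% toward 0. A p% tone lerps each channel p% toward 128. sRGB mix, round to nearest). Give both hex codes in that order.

#f332b4 is rgb(243, 50, 180).
4% shade:
  R: 243 − 9.72 = 233.28 → 233
  G: 50 − 2 = 48 → 48
  B: 180 − 7.2 = 172.8 → 173
  → #e930ad
20% tone:
  R: 243 + 0.2×(128−243) = 243 − 23 = 220 → 220
  G: 50 + 15.6 = 65.6 → 66
  B: 180 − 10.4 = 169.6 → 170
  → #dc42aa

#e930ad, #dc42aa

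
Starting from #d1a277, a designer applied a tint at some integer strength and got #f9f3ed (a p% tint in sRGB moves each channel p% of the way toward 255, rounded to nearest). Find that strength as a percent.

87%

#d1a277 is rgb(209, 162, 119); #f9f3ed is rgb(249, 243, 237).
On the B channel (widest range): 237 ≈ 119 + (p/100)(255 − 119), so p ≈ 100×(237 − 119)/(255 − 119) = 11800/136 = 86.76.
p = 87 reproduces all three channels after rounding.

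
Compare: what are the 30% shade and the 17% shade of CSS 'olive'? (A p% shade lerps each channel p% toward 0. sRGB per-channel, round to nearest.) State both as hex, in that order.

#5A5A00, #6A6A00

CSS olive is rgb(128, 128, 0).
30% shade:
  R: 128 + 0.3×(0−128) = 128 − 38.4 = 89.6 → 90
  G: 128 + 0.3×(0−128) = 128 − 38.4 = 89.6 → 90
  B: 0 + 0.3×(0−0) = 0 + 0 = 0 → 0
  → #5A5A00
17% shade:
  R: 128 + 0.17×(0−128) = 128 − 21.76 = 106.24 → 106
  G: 128 − 21.76 = 106.24 → 106
  B: 0 + 0 = 0 → 0
  → #6A6A00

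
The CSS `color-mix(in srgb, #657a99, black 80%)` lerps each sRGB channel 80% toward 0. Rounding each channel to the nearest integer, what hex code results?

#14181f

#657a99 is rgb(101, 122, 153).
An 80% shade moves each channel 80% toward 0:
  R: 101 − 80.8 = 20.2 → 20
  G: 122 + 0.8×(0−122) = 122 − 97.6 = 24.4 → 24
  B: 153 − 122.4 = 30.6 → 31
rgb(20, 24, 31) = #14181f.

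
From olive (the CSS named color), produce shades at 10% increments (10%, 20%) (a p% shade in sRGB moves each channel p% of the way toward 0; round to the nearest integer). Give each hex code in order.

CSS olive is rgb(128, 128, 0).
10%: (128 − 12.8 = 115.2→115, 128 − 12.8 = 115.2→115, 0→0) → #737300
20%: (128 − 25.6 = 102.4→102, 128 − 25.6 = 102.4→102, 0→0) → #666600

#737300, #666600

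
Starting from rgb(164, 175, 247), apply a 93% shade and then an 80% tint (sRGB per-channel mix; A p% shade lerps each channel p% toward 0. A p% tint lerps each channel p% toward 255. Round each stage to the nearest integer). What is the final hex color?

#CECECF

Per channel, c → c + 0.93(0 − c):
  R: 164 − 152.52 = 11.48 → 11
  G: 175 + 0.93×(0−175) = 175 − 162.75 = 12.25 → 12
  B: 247 + 0.93×(0−247) = 247 − 229.71 = 17.29 → 17
After the shade: rgb(11, 12, 17) = #0B0C11.
An 80% tint moves each channel 80% toward 255:
  R: 11 + 195.2 = 206.2 → 206
  G: 12 + 194.4 = 206.4 → 206
  B: 17 + 0.8×(255−17) = 17 + 190.4 = 207.4 → 207
rgb(206, 206, 207) = #CECECF.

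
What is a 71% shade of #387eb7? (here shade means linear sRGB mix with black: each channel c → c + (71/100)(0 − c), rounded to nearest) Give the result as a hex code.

#387eb7 is rgb(56, 126, 183).
Lerp each channel 71% toward 0:
  R: 56 + 0.71×(0−56) = 56 − 39.76 = 16.24 → 16
  G: 126 + 0.71×(0−126) = 126 − 89.46 = 36.54 → 37
  B: 183 − 129.93 = 53.07 → 53
rgb(16, 37, 53) = #102535.

#102535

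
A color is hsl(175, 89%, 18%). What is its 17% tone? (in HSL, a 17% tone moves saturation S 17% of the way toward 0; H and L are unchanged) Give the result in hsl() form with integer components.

S moves 17% from 89 toward 0: 89 − 15.13 = 73.87 → 74.
H and L are unchanged.

hsl(175, 74%, 18%)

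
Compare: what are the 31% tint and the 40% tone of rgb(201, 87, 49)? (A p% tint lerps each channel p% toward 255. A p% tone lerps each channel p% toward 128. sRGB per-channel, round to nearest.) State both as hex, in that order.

31% tint:
  R: 201 + 16.74 = 217.74 → 218
  G: 87 + 0.31×(255−87) = 87 + 52.08 = 139.08 → 139
  B: 49 + 0.31×(255−49) = 49 + 63.86 = 112.86 → 113
  → #DA8B71
40% tone:
  R: 201 + 0.4×(128−201) = 201 − 29.2 = 171.8 → 172
  G: 87 + 16.4 = 103.4 → 103
  B: 49 + 0.4×(128−49) = 49 + 31.6 = 80.6 → 81
  → #AC6751

#DA8B71, #AC6751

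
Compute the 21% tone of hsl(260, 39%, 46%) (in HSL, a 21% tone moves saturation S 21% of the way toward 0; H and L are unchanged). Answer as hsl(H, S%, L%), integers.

S moves 21% from 39 toward 0: 39 − 8.19 = 30.81 → 31.
H and L are unchanged.

hsl(260, 31%, 46%)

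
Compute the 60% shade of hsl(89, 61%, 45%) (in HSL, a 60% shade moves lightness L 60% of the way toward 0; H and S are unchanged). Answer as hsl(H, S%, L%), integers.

L moves 60% from 45 toward 0: 45 − 27 = 18 → 18.
H and S are unchanged.

hsl(89, 61%, 18%)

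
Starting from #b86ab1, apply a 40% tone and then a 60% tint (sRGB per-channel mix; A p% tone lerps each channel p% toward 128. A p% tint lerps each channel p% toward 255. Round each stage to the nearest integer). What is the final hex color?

#dac7d8

#b86ab1 is rgb(184, 106, 177).
A 40% tone moves each channel 40% toward 128:
  R: 184 − 22.4 = 161.6 → 162
  G: 106 + 0.4×(128−106) = 106 + 8.8 = 114.8 → 115
  B: 177 + 0.4×(128−177) = 177 − 19.6 = 157.4 → 157
After the tone: rgb(162, 115, 157) = #a2739d.
Lerp each channel 60% toward 255:
  R: 162 + 55.8 = 217.8 → 218
  G: 115 + 0.6×(255−115) = 115 + 84 = 199 → 199
  B: 157 + 0.6×(255−157) = 157 + 58.8 = 215.8 → 216
rgb(218, 199, 216) = #dac7d8.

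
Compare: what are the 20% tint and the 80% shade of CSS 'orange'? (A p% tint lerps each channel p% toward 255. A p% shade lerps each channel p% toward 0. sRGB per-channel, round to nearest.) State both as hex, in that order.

CSS orange is rgb(255, 165, 0).
20% tint:
  R: 255 + 0 = 255 → 255
  G: 165 + 0.2×(255−165) = 165 + 18 = 183 → 183
  B: 0 + 0.2×(255−0) = 0 + 51 = 51 → 51
  → #FFB733
80% shade:
  R: 255 − 204 = 51 → 51
  G: 165 − 132 = 33 → 33
  B: 0 + 0 = 0 → 0
  → #332100

#FFB733, #332100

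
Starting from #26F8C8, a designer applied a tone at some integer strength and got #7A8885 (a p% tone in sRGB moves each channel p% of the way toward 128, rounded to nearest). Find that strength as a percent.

#26F8C8 is rgb(38, 248, 200); #7A8885 is rgb(122, 136, 133).
On the G channel (widest range): 136 ≈ 248 + (p/100)(128 − 248), so p ≈ 100×(136 − 248)/(128 − 248) = -11200/-120 = 93.33.
p = 93 reproduces all three channels after rounding.

93%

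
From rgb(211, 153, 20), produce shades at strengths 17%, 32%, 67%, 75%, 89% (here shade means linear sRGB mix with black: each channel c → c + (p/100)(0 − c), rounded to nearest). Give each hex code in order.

17%: (211 − 35.87 = 175.13→175, 153 − 26.01 = 126.99→127, 20 − 3.4 = 16.6→17) → #af7f11
32%: (211 − 67.52 = 143.48→143, 153 − 48.96 = 104.04→104, 20 − 6.4 = 13.6→14) → #8f680e
67%: (211 − 141.37 = 69.63→70, 153 − 102.51 = 50.49→50, 20 − 13.4 = 6.6→7) → #463207
75%: (211 − 158.25 = 52.75→53, 153 − 114.75 = 38.25→38, 20 − 15 = 5→5) → #352605
89%: (211 − 187.79 = 23.21→23, 153 − 136.17 = 16.83→17, 20 − 17.8 = 2.2→2) → #171102

#af7f11, #8f680e, #463207, #352605, #171102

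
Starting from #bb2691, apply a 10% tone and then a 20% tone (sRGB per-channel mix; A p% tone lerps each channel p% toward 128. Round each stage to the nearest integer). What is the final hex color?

#bb2691 is rgb(187, 38, 145).
A 10% tone moves each channel 10% toward 128:
  R: 187 + 0.1×(128−187) = 187 − 5.9 = 181.1 → 181
  G: 38 + 0.1×(128−38) = 38 + 9 = 47 → 47
  B: 145 + 0.1×(128−145) = 145 − 1.7 = 143.3 → 143
After the tone: rgb(181, 47, 143) = #b52f8f.
Lerp each channel 20% toward 128:
  R: 181 − 10.6 = 170.4 → 170
  G: 47 + 0.2×(128−47) = 47 + 16.2 = 63.2 → 63
  B: 143 − 3 = 140 → 140
rgb(170, 63, 140) = #aa3f8c.

#aa3f8c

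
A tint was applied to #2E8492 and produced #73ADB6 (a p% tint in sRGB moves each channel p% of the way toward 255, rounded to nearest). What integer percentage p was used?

#2E8492 is rgb(46, 132, 146); #73ADB6 is rgb(115, 173, 182).
On the R channel (widest range): 115 ≈ 46 + (p/100)(255 − 46), so p ≈ 100×(115 − 46)/(255 − 46) = 6900/209 = 33.01.
p = 33 reproduces all three channels after rounding.

33%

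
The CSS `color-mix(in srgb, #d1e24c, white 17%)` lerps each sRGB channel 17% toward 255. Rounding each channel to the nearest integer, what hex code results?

#d1e24c is rgb(209, 226, 76).
A 17% tint moves each channel 17% toward 255:
  R: 209 + 7.82 = 216.82 → 217
  G: 226 + 4.93 = 230.93 → 231
  B: 76 + 30.43 = 106.43 → 106
rgb(217, 231, 106) = #d9e76a.

#d9e76a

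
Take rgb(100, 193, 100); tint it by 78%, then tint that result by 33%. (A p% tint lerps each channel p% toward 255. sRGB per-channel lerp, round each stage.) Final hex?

#E8F6E8

A 78% tint moves each channel 78% toward 255:
  R: 100 + 120.9 = 220.9 → 221
  G: 193 + 0.78×(255−193) = 193 + 48.36 = 241.36 → 241
  B: 100 + 120.9 = 220.9 → 221
After the tint: rgb(221, 241, 221) = #DDF1DD.
Per channel, c → c + 0.33(255 − c):
  R: 221 + 0.33×(255−221) = 221 + 11.22 = 232.22 → 232
  G: 241 + 4.62 = 245.62 → 246
  B: 221 + 0.33×(255−221) = 221 + 11.22 = 232.22 → 232
rgb(232, 246, 232) = #E8F6E8.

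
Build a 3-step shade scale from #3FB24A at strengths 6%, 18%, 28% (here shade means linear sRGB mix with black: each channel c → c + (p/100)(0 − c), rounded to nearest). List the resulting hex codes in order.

#3FB24A is rgb(63, 178, 74).
6%: (63 − 3.78 = 59.22→59, 178 − 10.68 = 167.32→167, 74 − 4.44 = 69.56→70) → #3BA746
18%: (63 − 11.34 = 51.66→52, 178 − 32.04 = 145.96→146, 74 − 13.32 = 60.68→61) → #34923D
28%: (63 − 17.64 = 45.36→45, 178 − 49.84 = 128.16→128, 74 − 20.72 = 53.28→53) → #2D8035

#3BA746, #34923D, #2D8035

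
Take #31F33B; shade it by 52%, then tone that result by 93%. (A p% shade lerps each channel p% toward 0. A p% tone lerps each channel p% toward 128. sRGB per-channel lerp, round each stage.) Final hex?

#797F79

#31F33B is rgb(49, 243, 59).
Lerp each channel 52% toward 0:
  R: 49 + 0.52×(0−49) = 49 − 25.48 = 23.52 → 24
  G: 243 + 0.52×(0−243) = 243 − 126.36 = 116.64 → 117
  B: 59 + 0.52×(0−59) = 59 − 30.68 = 28.32 → 28
After the shade: rgb(24, 117, 28) = #18751C.
Per channel, c → c + 0.93(128 − c):
  R: 24 + 0.93×(128−24) = 24 + 96.72 = 120.72 → 121
  G: 117 + 10.23 = 127.23 → 127
  B: 28 + 93 = 121 → 121
rgb(121, 127, 121) = #797F79.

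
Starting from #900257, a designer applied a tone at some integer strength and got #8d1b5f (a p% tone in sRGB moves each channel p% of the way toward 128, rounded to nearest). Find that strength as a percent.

20%

#900257 is rgb(144, 2, 87); #8d1b5f is rgb(141, 27, 95).
On the G channel (widest range): 27 ≈ 2 + (p/100)(128 − 2), so p ≈ 100×(27 − 2)/(128 − 2) = 2500/126 = 19.84.
p = 20 reproduces all three channels after rounding.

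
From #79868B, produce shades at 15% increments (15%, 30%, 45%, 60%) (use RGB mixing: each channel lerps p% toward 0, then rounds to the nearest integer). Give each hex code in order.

#677276, #555E61, #434A4C, #303638

#79868B is rgb(121, 134, 139).
15%: (121 − 18.15 = 102.85→103, 134 − 20.1 = 113.9→114, 139 − 20.85 = 118.15→118) → #677276
30%: (121 − 36.3 = 84.7→85, 134 − 40.2 = 93.8→94, 139 − 41.7 = 97.3→97) → #555E61
45%: (121 − 54.45 = 66.55→67, 134 − 60.3 = 73.7→74, 139 − 62.55 = 76.45→76) → #434A4C
60%: (121 − 72.6 = 48.4→48, 134 − 80.4 = 53.6→54, 139 − 83.4 = 55.6→56) → #303638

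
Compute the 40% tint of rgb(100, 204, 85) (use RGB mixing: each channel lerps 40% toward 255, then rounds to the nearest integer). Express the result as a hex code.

#A2E099

Per channel, c → c + 0.4(255 − c):
  R: 100 + 0.4×(255−100) = 100 + 62 = 162 → 162
  G: 204 + 0.4×(255−204) = 204 + 20.4 = 224.4 → 224
  B: 85 + 0.4×(255−85) = 85 + 68 = 153 → 153
rgb(162, 224, 153) = #A2E099.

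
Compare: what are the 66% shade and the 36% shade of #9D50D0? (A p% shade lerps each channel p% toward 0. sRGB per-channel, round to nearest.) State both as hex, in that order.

#351B47, #643385

#9D50D0 is rgb(157, 80, 208).
66% shade:
  R: 157 − 103.62 = 53.38 → 53
  G: 80 − 52.8 = 27.2 → 27
  B: 208 + 0.66×(0−208) = 208 − 137.28 = 70.72 → 71
  → #351B47
36% shade:
  R: 157 − 56.52 = 100.48 → 100
  G: 80 + 0.36×(0−80) = 80 − 28.8 = 51.2 → 51
  B: 208 + 0.36×(0−208) = 208 − 74.88 = 133.12 → 133
  → #643385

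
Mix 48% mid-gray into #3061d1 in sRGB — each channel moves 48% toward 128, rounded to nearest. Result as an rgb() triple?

#3061d1 is rgb(48, 97, 209).
Per channel, c → c + 0.48(128 − c):
  R: 48 + 0.48×(128−48) = 48 + 38.4 = 86.4 → 86
  G: 97 + 14.88 = 111.88 → 112
  B: 209 + 0.48×(128−209) = 209 − 38.88 = 170.12 → 170

rgb(86, 112, 170)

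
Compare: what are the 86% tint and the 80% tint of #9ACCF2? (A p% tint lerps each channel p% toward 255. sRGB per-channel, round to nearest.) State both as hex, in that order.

#9ACCF2 is rgb(154, 204, 242).
86% tint:
  R: 154 + 86.86 = 240.86 → 241
  G: 204 + 43.86 = 247.86 → 248
  B: 242 + 0.86×(255−242) = 242 + 11.18 = 253.18 → 253
  → #F1F8FD
80% tint:
  R: 154 + 0.8×(255−154) = 154 + 80.8 = 234.8 → 235
  G: 204 + 40.8 = 244.8 → 245
  B: 242 + 0.8×(255−242) = 242 + 10.4 = 252.4 → 252
  → #EBF5FC

#F1F8FD, #EBF5FC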